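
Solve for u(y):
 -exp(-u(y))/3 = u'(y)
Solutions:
 u(y) = log(C1 - y/3)


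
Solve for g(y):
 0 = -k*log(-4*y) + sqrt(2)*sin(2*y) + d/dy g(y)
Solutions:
 g(y) = C1 + k*y*(log(-y) - 1) + 2*k*y*log(2) + sqrt(2)*cos(2*y)/2


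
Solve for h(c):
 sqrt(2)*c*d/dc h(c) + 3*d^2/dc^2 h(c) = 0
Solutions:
 h(c) = C1 + C2*erf(2^(3/4)*sqrt(3)*c/6)


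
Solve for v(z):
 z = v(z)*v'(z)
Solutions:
 v(z) = -sqrt(C1 + z^2)
 v(z) = sqrt(C1 + z^2)


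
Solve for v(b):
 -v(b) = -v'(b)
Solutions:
 v(b) = C1*exp(b)


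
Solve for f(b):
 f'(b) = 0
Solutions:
 f(b) = C1


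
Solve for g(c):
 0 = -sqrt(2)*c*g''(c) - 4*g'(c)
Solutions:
 g(c) = C1 + C2*c^(1 - 2*sqrt(2))


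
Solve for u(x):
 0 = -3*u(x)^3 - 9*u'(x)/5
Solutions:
 u(x) = -sqrt(6)*sqrt(-1/(C1 - 5*x))/2
 u(x) = sqrt(6)*sqrt(-1/(C1 - 5*x))/2


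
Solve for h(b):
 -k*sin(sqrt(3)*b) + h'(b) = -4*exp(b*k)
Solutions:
 h(b) = C1 - sqrt(3)*k*cos(sqrt(3)*b)/3 - 4*exp(b*k)/k


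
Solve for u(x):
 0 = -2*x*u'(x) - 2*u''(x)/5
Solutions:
 u(x) = C1 + C2*erf(sqrt(10)*x/2)


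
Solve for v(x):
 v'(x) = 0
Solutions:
 v(x) = C1


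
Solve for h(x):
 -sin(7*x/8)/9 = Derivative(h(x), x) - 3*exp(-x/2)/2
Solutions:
 h(x) = C1 + 8*cos(7*x/8)/63 - 3*exp(-x/2)


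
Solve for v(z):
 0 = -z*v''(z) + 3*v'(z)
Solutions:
 v(z) = C1 + C2*z^4


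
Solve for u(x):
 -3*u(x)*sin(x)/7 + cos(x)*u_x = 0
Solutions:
 u(x) = C1/cos(x)^(3/7)


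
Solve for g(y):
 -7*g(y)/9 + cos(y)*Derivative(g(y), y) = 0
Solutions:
 g(y) = C1*(sin(y) + 1)^(7/18)/(sin(y) - 1)^(7/18)


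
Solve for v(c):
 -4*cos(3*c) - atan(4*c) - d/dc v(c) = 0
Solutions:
 v(c) = C1 - c*atan(4*c) + log(16*c^2 + 1)/8 - 4*sin(3*c)/3


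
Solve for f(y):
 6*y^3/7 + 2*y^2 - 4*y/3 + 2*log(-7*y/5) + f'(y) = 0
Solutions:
 f(y) = C1 - 3*y^4/14 - 2*y^3/3 + 2*y^2/3 - 2*y*log(-y) + 2*y*(-log(7) + 1 + log(5))


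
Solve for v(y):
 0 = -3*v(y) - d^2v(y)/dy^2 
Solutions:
 v(y) = C1*sin(sqrt(3)*y) + C2*cos(sqrt(3)*y)


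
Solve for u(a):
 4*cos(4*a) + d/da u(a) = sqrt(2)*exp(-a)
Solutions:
 u(a) = C1 - sin(4*a) - sqrt(2)*exp(-a)


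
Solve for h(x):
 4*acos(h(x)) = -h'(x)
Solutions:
 Integral(1/acos(_y), (_y, h(x))) = C1 - 4*x


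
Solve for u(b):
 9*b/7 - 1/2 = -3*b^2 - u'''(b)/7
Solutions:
 u(b) = C1 + C2*b + C3*b^2 - 7*b^5/20 - 3*b^4/8 + 7*b^3/12


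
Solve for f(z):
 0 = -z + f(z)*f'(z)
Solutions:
 f(z) = -sqrt(C1 + z^2)
 f(z) = sqrt(C1 + z^2)


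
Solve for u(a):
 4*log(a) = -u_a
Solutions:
 u(a) = C1 - 4*a*log(a) + 4*a


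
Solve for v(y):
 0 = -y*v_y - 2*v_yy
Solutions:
 v(y) = C1 + C2*erf(y/2)


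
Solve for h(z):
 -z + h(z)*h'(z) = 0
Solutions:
 h(z) = -sqrt(C1 + z^2)
 h(z) = sqrt(C1 + z^2)


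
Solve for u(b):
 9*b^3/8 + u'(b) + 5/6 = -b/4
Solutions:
 u(b) = C1 - 9*b^4/32 - b^2/8 - 5*b/6


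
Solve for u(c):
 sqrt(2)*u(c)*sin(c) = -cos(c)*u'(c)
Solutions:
 u(c) = C1*cos(c)^(sqrt(2))


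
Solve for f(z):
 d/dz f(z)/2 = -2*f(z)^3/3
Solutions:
 f(z) = -sqrt(6)*sqrt(-1/(C1 - 4*z))/2
 f(z) = sqrt(6)*sqrt(-1/(C1 - 4*z))/2


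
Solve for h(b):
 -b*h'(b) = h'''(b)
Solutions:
 h(b) = C1 + Integral(C2*airyai(-b) + C3*airybi(-b), b)


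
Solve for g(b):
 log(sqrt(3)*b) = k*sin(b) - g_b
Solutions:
 g(b) = C1 - b*log(b) - b*log(3)/2 + b - k*cos(b)


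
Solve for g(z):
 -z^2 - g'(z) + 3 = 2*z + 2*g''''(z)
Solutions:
 g(z) = C1 + C4*exp(-2^(2/3)*z/2) - z^3/3 - z^2 + 3*z + (C2*sin(2^(2/3)*sqrt(3)*z/4) + C3*cos(2^(2/3)*sqrt(3)*z/4))*exp(2^(2/3)*z/4)


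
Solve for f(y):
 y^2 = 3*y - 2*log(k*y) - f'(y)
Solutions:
 f(y) = C1 - y^3/3 + 3*y^2/2 - 2*y*log(k*y) + 2*y


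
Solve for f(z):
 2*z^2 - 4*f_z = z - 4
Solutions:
 f(z) = C1 + z^3/6 - z^2/8 + z


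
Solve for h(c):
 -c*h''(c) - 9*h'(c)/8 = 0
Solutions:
 h(c) = C1 + C2/c^(1/8)


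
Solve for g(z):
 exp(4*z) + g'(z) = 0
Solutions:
 g(z) = C1 - exp(4*z)/4


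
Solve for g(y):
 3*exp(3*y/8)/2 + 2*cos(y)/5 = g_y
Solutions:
 g(y) = C1 + 4*exp(3*y/8) + 2*sin(y)/5


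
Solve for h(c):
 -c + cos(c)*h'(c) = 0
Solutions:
 h(c) = C1 + Integral(c/cos(c), c)


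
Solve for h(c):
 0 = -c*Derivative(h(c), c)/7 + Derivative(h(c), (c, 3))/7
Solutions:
 h(c) = C1 + Integral(C2*airyai(c) + C3*airybi(c), c)


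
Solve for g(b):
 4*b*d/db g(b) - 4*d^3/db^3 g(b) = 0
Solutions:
 g(b) = C1 + Integral(C2*airyai(b) + C3*airybi(b), b)


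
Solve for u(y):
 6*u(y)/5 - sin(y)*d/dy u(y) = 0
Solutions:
 u(y) = C1*(cos(y) - 1)^(3/5)/(cos(y) + 1)^(3/5)


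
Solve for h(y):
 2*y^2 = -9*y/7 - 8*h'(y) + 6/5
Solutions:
 h(y) = C1 - y^3/12 - 9*y^2/112 + 3*y/20


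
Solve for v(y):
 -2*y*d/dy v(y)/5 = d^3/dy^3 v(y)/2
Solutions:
 v(y) = C1 + Integral(C2*airyai(-10^(2/3)*y/5) + C3*airybi(-10^(2/3)*y/5), y)


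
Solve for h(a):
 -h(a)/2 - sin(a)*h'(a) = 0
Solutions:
 h(a) = C1*(cos(a) + 1)^(1/4)/(cos(a) - 1)^(1/4)


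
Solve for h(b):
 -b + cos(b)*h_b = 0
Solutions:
 h(b) = C1 + Integral(b/cos(b), b)


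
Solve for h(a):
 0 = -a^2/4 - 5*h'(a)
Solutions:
 h(a) = C1 - a^3/60


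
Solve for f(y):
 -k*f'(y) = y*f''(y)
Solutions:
 f(y) = C1 + y^(1 - re(k))*(C2*sin(log(y)*Abs(im(k))) + C3*cos(log(y)*im(k)))


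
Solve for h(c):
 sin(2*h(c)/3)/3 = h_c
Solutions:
 -c/3 + 3*log(cos(2*h(c)/3) - 1)/4 - 3*log(cos(2*h(c)/3) + 1)/4 = C1


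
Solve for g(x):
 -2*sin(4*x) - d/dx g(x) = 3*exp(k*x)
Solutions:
 g(x) = C1 + cos(4*x)/2 - 3*exp(k*x)/k


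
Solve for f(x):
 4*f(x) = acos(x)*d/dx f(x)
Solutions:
 f(x) = C1*exp(4*Integral(1/acos(x), x))


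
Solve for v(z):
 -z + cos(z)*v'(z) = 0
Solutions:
 v(z) = C1 + Integral(z/cos(z), z)


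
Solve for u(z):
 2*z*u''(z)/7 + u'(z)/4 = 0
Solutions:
 u(z) = C1 + C2*z^(1/8)


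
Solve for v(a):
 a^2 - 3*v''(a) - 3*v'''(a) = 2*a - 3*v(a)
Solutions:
 v(a) = C1*exp(-a*(2*2^(1/3)/(3*sqrt(69) + 25)^(1/3) + 4 + 2^(2/3)*(3*sqrt(69) + 25)^(1/3))/12)*sin(2^(1/3)*sqrt(3)*a*(-2^(1/3)*(3*sqrt(69) + 25)^(1/3) + 2/(3*sqrt(69) + 25)^(1/3))/12) + C2*exp(-a*(2*2^(1/3)/(3*sqrt(69) + 25)^(1/3) + 4 + 2^(2/3)*(3*sqrt(69) + 25)^(1/3))/12)*cos(2^(1/3)*sqrt(3)*a*(-2^(1/3)*(3*sqrt(69) + 25)^(1/3) + 2/(3*sqrt(69) + 25)^(1/3))/12) + C3*exp(a*(-2 + 2*2^(1/3)/(3*sqrt(69) + 25)^(1/3) + 2^(2/3)*(3*sqrt(69) + 25)^(1/3))/6) - a^2/3 + 2*a/3 - 2/3


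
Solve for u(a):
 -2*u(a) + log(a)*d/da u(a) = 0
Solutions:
 u(a) = C1*exp(2*li(a))


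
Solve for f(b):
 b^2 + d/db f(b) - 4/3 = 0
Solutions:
 f(b) = C1 - b^3/3 + 4*b/3


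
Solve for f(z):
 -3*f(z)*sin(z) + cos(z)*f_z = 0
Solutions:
 f(z) = C1/cos(z)^3


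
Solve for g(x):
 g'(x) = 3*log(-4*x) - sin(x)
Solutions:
 g(x) = C1 + 3*x*log(-x) - 3*x + 6*x*log(2) + cos(x)


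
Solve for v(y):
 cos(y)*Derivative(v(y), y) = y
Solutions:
 v(y) = C1 + Integral(y/cos(y), y)


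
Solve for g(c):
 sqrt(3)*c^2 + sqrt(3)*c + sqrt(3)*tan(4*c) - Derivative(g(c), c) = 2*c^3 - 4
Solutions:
 g(c) = C1 - c^4/2 + sqrt(3)*c^3/3 + sqrt(3)*c^2/2 + 4*c - sqrt(3)*log(cos(4*c))/4


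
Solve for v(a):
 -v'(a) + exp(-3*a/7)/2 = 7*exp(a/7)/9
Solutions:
 v(a) = C1 - 49*exp(a/7)/9 - 7*exp(-3*a/7)/6


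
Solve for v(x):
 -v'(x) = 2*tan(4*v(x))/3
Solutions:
 v(x) = -asin(C1*exp(-8*x/3))/4 + pi/4
 v(x) = asin(C1*exp(-8*x/3))/4


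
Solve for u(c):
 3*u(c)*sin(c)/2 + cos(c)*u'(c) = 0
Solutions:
 u(c) = C1*cos(c)^(3/2)


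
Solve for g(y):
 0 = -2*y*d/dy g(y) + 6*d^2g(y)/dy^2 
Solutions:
 g(y) = C1 + C2*erfi(sqrt(6)*y/6)


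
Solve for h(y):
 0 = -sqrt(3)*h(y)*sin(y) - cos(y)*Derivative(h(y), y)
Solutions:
 h(y) = C1*cos(y)^(sqrt(3))


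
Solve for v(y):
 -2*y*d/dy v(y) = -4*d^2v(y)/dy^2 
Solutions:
 v(y) = C1 + C2*erfi(y/2)


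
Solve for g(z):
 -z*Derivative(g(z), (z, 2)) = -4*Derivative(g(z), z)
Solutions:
 g(z) = C1 + C2*z^5


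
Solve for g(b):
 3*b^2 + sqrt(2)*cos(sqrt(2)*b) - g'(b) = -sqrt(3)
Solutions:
 g(b) = C1 + b^3 + sqrt(3)*b + sin(sqrt(2)*b)


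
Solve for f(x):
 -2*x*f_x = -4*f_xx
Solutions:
 f(x) = C1 + C2*erfi(x/2)


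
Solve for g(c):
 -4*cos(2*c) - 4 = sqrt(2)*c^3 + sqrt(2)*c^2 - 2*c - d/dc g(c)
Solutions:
 g(c) = C1 + sqrt(2)*c^4/4 + sqrt(2)*c^3/3 - c^2 + 4*c + 4*sin(c)*cos(c)


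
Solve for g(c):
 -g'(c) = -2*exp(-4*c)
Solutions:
 g(c) = C1 - exp(-4*c)/2


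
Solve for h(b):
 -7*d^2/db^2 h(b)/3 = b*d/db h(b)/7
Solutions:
 h(b) = C1 + C2*erf(sqrt(6)*b/14)


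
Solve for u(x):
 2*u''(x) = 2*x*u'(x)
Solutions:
 u(x) = C1 + C2*erfi(sqrt(2)*x/2)


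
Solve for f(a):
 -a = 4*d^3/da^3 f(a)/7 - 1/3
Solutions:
 f(a) = C1 + C2*a + C3*a^2 - 7*a^4/96 + 7*a^3/72


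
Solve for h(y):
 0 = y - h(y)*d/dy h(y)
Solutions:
 h(y) = -sqrt(C1 + y^2)
 h(y) = sqrt(C1 + y^2)


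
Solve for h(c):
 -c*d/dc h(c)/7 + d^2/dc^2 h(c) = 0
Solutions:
 h(c) = C1 + C2*erfi(sqrt(14)*c/14)


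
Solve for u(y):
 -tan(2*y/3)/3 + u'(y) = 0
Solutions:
 u(y) = C1 - log(cos(2*y/3))/2


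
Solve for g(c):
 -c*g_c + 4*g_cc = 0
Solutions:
 g(c) = C1 + C2*erfi(sqrt(2)*c/4)


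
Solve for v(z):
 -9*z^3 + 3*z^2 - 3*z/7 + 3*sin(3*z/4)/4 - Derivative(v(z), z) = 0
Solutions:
 v(z) = C1 - 9*z^4/4 + z^3 - 3*z^2/14 - cos(3*z/4)


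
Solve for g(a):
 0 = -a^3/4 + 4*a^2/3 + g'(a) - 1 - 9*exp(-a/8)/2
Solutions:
 g(a) = C1 + a^4/16 - 4*a^3/9 + a - 36*exp(-a/8)


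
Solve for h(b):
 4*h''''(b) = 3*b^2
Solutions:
 h(b) = C1 + C2*b + C3*b^2 + C4*b^3 + b^6/480


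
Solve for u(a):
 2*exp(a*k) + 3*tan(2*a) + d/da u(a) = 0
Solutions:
 u(a) = C1 - 2*Piecewise((exp(a*k)/k, Ne(k, 0)), (a, True)) + 3*log(cos(2*a))/2


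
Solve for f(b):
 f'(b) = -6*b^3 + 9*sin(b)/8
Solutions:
 f(b) = C1 - 3*b^4/2 - 9*cos(b)/8


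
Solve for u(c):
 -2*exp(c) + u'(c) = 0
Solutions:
 u(c) = C1 + 2*exp(c)


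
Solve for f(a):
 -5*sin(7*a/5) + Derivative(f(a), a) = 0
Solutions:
 f(a) = C1 - 25*cos(7*a/5)/7


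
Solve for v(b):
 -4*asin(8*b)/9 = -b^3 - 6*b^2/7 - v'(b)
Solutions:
 v(b) = C1 - b^4/4 - 2*b^3/7 + 4*b*asin(8*b)/9 + sqrt(1 - 64*b^2)/18


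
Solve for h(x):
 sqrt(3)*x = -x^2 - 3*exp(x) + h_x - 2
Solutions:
 h(x) = C1 + x^3/3 + sqrt(3)*x^2/2 + 2*x + 3*exp(x)


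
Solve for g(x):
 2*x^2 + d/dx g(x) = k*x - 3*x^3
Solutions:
 g(x) = C1 + k*x^2/2 - 3*x^4/4 - 2*x^3/3


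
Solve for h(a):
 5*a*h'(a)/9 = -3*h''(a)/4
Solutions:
 h(a) = C1 + C2*erf(sqrt(30)*a/9)


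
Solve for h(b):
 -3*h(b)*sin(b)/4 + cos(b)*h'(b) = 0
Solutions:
 h(b) = C1/cos(b)^(3/4)


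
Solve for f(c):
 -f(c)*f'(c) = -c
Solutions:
 f(c) = -sqrt(C1 + c^2)
 f(c) = sqrt(C1 + c^2)


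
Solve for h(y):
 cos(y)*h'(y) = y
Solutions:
 h(y) = C1 + Integral(y/cos(y), y)


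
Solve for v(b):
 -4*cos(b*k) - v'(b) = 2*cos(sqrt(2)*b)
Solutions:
 v(b) = C1 - sqrt(2)*sin(sqrt(2)*b) - 4*sin(b*k)/k


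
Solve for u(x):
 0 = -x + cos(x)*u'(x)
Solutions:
 u(x) = C1 + Integral(x/cos(x), x)


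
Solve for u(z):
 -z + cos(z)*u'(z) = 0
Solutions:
 u(z) = C1 + Integral(z/cos(z), z)


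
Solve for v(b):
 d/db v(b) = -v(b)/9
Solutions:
 v(b) = C1*exp(-b/9)


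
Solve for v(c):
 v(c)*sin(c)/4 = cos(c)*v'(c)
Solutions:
 v(c) = C1/cos(c)^(1/4)


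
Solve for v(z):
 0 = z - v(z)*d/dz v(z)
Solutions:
 v(z) = -sqrt(C1 + z^2)
 v(z) = sqrt(C1 + z^2)


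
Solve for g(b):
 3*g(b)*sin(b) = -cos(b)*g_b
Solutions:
 g(b) = C1*cos(b)^3


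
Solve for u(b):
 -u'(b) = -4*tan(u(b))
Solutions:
 u(b) = pi - asin(C1*exp(4*b))
 u(b) = asin(C1*exp(4*b))


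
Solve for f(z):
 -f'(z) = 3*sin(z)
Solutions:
 f(z) = C1 + 3*cos(z)


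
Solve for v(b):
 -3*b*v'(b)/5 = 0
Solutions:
 v(b) = C1


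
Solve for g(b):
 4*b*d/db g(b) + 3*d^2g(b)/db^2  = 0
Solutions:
 g(b) = C1 + C2*erf(sqrt(6)*b/3)


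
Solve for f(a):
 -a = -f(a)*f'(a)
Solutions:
 f(a) = -sqrt(C1 + a^2)
 f(a) = sqrt(C1 + a^2)


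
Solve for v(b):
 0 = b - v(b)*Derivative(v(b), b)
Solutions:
 v(b) = -sqrt(C1 + b^2)
 v(b) = sqrt(C1 + b^2)


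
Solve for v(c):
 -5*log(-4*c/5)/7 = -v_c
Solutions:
 v(c) = C1 + 5*c*log(-c)/7 + 5*c*(-log(5) - 1 + 2*log(2))/7


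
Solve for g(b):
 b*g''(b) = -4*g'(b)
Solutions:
 g(b) = C1 + C2/b^3


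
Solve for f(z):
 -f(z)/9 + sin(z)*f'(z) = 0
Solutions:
 f(z) = C1*(cos(z) - 1)^(1/18)/(cos(z) + 1)^(1/18)


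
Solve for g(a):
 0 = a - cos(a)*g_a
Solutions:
 g(a) = C1 + Integral(a/cos(a), a)


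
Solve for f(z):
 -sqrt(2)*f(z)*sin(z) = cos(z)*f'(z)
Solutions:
 f(z) = C1*cos(z)^(sqrt(2))


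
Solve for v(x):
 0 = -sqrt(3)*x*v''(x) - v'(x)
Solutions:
 v(x) = C1 + C2*x^(1 - sqrt(3)/3)


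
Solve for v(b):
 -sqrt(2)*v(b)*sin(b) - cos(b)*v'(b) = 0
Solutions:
 v(b) = C1*cos(b)^(sqrt(2))


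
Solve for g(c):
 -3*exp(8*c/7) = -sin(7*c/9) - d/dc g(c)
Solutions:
 g(c) = C1 + 21*exp(8*c/7)/8 + 9*cos(7*c/9)/7


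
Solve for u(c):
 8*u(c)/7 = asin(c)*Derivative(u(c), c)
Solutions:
 u(c) = C1*exp(8*Integral(1/asin(c), c)/7)


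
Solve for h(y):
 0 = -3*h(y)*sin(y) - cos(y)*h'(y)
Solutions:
 h(y) = C1*cos(y)^3


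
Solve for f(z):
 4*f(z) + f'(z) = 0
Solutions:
 f(z) = C1*exp(-4*z)


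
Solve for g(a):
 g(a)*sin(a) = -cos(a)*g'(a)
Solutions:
 g(a) = C1*cos(a)


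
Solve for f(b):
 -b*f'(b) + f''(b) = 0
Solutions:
 f(b) = C1 + C2*erfi(sqrt(2)*b/2)


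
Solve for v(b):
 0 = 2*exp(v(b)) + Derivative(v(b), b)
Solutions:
 v(b) = log(1/(C1 + 2*b))


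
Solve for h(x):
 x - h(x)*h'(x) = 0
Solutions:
 h(x) = -sqrt(C1 + x^2)
 h(x) = sqrt(C1 + x^2)


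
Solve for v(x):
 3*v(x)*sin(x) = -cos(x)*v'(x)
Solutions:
 v(x) = C1*cos(x)^3


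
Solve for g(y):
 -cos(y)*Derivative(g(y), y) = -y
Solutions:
 g(y) = C1 + Integral(y/cos(y), y)


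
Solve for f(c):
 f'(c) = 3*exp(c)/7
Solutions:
 f(c) = C1 + 3*exp(c)/7


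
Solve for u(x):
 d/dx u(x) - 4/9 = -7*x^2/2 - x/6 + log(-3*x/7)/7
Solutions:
 u(x) = C1 - 7*x^3/6 - x^2/12 + x*log(-x)/7 + x*(-9*log(7) + 9*log(3) + 19)/63


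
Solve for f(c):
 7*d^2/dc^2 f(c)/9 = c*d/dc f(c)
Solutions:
 f(c) = C1 + C2*erfi(3*sqrt(14)*c/14)


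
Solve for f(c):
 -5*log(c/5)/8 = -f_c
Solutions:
 f(c) = C1 + 5*c*log(c)/8 - 5*c*log(5)/8 - 5*c/8


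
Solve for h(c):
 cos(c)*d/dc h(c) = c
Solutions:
 h(c) = C1 + Integral(c/cos(c), c)


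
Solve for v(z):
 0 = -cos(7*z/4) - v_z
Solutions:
 v(z) = C1 - 4*sin(7*z/4)/7


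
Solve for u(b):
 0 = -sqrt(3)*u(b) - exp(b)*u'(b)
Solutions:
 u(b) = C1*exp(sqrt(3)*exp(-b))


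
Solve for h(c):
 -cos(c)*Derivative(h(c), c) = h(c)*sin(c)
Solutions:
 h(c) = C1*cos(c)


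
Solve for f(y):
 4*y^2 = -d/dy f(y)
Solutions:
 f(y) = C1 - 4*y^3/3


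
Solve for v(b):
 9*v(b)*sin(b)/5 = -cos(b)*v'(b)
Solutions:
 v(b) = C1*cos(b)^(9/5)


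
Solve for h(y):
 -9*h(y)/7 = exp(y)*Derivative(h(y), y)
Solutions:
 h(y) = C1*exp(9*exp(-y)/7)


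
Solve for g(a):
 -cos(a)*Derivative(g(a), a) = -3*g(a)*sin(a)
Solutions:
 g(a) = C1/cos(a)^3


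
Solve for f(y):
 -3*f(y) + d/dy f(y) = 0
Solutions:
 f(y) = C1*exp(3*y)


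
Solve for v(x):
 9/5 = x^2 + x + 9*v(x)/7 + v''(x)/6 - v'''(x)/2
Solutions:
 v(x) = C1*exp(x*(-7^(2/3)*(405*sqrt(263) + 6568)^(1/3) - 7*7^(1/3)/(405*sqrt(263) + 6568)^(1/3) + 14)/126)*sin(sqrt(3)*7^(1/3)*x*(-7^(1/3)*(405*sqrt(263) + 6568)^(1/3) + 7/(405*sqrt(263) + 6568)^(1/3))/126) + C2*exp(x*(-7^(2/3)*(405*sqrt(263) + 6568)^(1/3) - 7*7^(1/3)/(405*sqrt(263) + 6568)^(1/3) + 14)/126)*cos(sqrt(3)*7^(1/3)*x*(-7^(1/3)*(405*sqrt(263) + 6568)^(1/3) + 7/(405*sqrt(263) + 6568)^(1/3))/126) + C3*exp(x*(7*7^(1/3)/(405*sqrt(263) + 6568)^(1/3) + 7 + 7^(2/3)*(405*sqrt(263) + 6568)^(1/3))/63) - 7*x^2/9 - 7*x/9 + 1946/1215


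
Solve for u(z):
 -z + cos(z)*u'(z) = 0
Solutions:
 u(z) = C1 + Integral(z/cos(z), z)


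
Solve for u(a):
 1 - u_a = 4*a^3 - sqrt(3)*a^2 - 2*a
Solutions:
 u(a) = C1 - a^4 + sqrt(3)*a^3/3 + a^2 + a


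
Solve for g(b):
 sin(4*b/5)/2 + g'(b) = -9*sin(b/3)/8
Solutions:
 g(b) = C1 + 27*cos(b/3)/8 + 5*cos(4*b/5)/8


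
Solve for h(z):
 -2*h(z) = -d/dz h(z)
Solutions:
 h(z) = C1*exp(2*z)


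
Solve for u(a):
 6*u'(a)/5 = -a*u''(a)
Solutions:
 u(a) = C1 + C2/a^(1/5)


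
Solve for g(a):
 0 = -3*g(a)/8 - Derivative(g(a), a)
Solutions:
 g(a) = C1*exp(-3*a/8)


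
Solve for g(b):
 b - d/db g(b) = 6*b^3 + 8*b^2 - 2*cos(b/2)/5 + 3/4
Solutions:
 g(b) = C1 - 3*b^4/2 - 8*b^3/3 + b^2/2 - 3*b/4 + 4*sin(b/2)/5


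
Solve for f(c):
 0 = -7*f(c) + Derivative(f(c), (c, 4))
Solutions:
 f(c) = C1*exp(-7^(1/4)*c) + C2*exp(7^(1/4)*c) + C3*sin(7^(1/4)*c) + C4*cos(7^(1/4)*c)


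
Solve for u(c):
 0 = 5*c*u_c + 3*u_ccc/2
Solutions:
 u(c) = C1 + Integral(C2*airyai(-10^(1/3)*3^(2/3)*c/3) + C3*airybi(-10^(1/3)*3^(2/3)*c/3), c)


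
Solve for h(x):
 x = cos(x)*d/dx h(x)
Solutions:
 h(x) = C1 + Integral(x/cos(x), x)


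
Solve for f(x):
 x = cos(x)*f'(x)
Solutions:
 f(x) = C1 + Integral(x/cos(x), x)


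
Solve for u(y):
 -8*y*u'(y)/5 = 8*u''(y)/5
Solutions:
 u(y) = C1 + C2*erf(sqrt(2)*y/2)


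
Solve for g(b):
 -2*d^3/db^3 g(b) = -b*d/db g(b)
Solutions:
 g(b) = C1 + Integral(C2*airyai(2^(2/3)*b/2) + C3*airybi(2^(2/3)*b/2), b)


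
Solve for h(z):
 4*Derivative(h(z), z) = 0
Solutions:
 h(z) = C1


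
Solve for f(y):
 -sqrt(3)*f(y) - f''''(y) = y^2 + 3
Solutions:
 f(y) = -sqrt(3)*y^2/3 + (C1*sin(sqrt(2)*3^(1/8)*y/2) + C2*cos(sqrt(2)*3^(1/8)*y/2))*exp(-sqrt(2)*3^(1/8)*y/2) + (C3*sin(sqrt(2)*3^(1/8)*y/2) + C4*cos(sqrt(2)*3^(1/8)*y/2))*exp(sqrt(2)*3^(1/8)*y/2) - sqrt(3)


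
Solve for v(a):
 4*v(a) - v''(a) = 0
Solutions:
 v(a) = C1*exp(-2*a) + C2*exp(2*a)


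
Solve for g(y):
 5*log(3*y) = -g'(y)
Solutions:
 g(y) = C1 - 5*y*log(y) - y*log(243) + 5*y


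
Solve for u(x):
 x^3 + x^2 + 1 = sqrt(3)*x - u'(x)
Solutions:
 u(x) = C1 - x^4/4 - x^3/3 + sqrt(3)*x^2/2 - x


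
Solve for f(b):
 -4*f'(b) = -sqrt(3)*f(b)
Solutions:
 f(b) = C1*exp(sqrt(3)*b/4)


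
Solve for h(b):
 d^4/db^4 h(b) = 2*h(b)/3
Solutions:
 h(b) = C1*exp(-2^(1/4)*3^(3/4)*b/3) + C2*exp(2^(1/4)*3^(3/4)*b/3) + C3*sin(2^(1/4)*3^(3/4)*b/3) + C4*cos(2^(1/4)*3^(3/4)*b/3)


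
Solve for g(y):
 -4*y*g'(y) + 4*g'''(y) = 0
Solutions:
 g(y) = C1 + Integral(C2*airyai(y) + C3*airybi(y), y)


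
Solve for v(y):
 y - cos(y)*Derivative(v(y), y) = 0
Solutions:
 v(y) = C1 + Integral(y/cos(y), y)


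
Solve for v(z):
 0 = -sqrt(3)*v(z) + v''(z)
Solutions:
 v(z) = C1*exp(-3^(1/4)*z) + C2*exp(3^(1/4)*z)


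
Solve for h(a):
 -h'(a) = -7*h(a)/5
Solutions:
 h(a) = C1*exp(7*a/5)


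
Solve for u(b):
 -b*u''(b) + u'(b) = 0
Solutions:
 u(b) = C1 + C2*b^2


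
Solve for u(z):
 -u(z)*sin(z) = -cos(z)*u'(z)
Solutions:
 u(z) = C1/cos(z)


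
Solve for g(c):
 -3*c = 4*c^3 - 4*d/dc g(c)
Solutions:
 g(c) = C1 + c^4/4 + 3*c^2/8


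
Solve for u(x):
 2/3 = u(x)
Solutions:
 u(x) = 2/3


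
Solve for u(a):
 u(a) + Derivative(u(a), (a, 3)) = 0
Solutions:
 u(a) = C3*exp(-a) + (C1*sin(sqrt(3)*a/2) + C2*cos(sqrt(3)*a/2))*exp(a/2)


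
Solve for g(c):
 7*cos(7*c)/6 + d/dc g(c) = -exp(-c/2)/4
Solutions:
 g(c) = C1 - sin(7*c)/6 + exp(-c/2)/2


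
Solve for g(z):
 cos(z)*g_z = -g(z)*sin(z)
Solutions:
 g(z) = C1*cos(z)


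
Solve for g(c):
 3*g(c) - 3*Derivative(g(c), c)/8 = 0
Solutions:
 g(c) = C1*exp(8*c)


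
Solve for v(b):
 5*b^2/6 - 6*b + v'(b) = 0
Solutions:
 v(b) = C1 - 5*b^3/18 + 3*b^2


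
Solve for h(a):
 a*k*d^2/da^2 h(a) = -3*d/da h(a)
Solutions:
 h(a) = C1 + a^(((re(k) - 3)*re(k) + im(k)^2)/(re(k)^2 + im(k)^2))*(C2*sin(3*log(a)*Abs(im(k))/(re(k)^2 + im(k)^2)) + C3*cos(3*log(a)*im(k)/(re(k)^2 + im(k)^2)))


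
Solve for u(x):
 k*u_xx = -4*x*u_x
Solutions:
 u(x) = C1 + C2*sqrt(k)*erf(sqrt(2)*x*sqrt(1/k))


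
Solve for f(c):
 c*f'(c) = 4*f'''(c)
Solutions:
 f(c) = C1 + Integral(C2*airyai(2^(1/3)*c/2) + C3*airybi(2^(1/3)*c/2), c)


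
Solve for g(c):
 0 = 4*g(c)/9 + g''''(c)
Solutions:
 g(c) = (C1*sin(sqrt(3)*c/3) + C2*cos(sqrt(3)*c/3))*exp(-sqrt(3)*c/3) + (C3*sin(sqrt(3)*c/3) + C4*cos(sqrt(3)*c/3))*exp(sqrt(3)*c/3)


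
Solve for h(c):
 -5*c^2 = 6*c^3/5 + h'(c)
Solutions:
 h(c) = C1 - 3*c^4/10 - 5*c^3/3


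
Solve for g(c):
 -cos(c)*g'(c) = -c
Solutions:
 g(c) = C1 + Integral(c/cos(c), c)


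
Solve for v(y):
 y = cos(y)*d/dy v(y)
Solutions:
 v(y) = C1 + Integral(y/cos(y), y)


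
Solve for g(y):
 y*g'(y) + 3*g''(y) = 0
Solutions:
 g(y) = C1 + C2*erf(sqrt(6)*y/6)


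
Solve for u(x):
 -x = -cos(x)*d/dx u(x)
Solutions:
 u(x) = C1 + Integral(x/cos(x), x)


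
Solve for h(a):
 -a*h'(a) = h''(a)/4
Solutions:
 h(a) = C1 + C2*erf(sqrt(2)*a)


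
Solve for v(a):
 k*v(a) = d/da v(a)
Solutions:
 v(a) = C1*exp(a*k)


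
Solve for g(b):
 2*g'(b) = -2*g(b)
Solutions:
 g(b) = C1*exp(-b)


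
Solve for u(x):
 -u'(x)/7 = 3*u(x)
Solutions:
 u(x) = C1*exp(-21*x)


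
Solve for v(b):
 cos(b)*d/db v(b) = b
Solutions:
 v(b) = C1 + Integral(b/cos(b), b)


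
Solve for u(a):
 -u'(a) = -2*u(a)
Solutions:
 u(a) = C1*exp(2*a)


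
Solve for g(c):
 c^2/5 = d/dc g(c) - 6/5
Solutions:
 g(c) = C1 + c^3/15 + 6*c/5


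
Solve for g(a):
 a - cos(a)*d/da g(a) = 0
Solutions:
 g(a) = C1 + Integral(a/cos(a), a)


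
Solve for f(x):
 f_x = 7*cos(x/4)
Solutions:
 f(x) = C1 + 28*sin(x/4)


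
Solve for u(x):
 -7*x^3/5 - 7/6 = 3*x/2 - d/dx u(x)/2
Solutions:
 u(x) = C1 + 7*x^4/10 + 3*x^2/2 + 7*x/3


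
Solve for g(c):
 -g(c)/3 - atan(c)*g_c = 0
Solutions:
 g(c) = C1*exp(-Integral(1/atan(c), c)/3)


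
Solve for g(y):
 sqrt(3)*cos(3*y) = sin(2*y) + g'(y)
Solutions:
 g(y) = C1 + sqrt(3)*sin(3*y)/3 + cos(2*y)/2


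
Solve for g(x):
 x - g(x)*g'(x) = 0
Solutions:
 g(x) = -sqrt(C1 + x^2)
 g(x) = sqrt(C1 + x^2)


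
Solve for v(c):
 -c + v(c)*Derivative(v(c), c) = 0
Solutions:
 v(c) = -sqrt(C1 + c^2)
 v(c) = sqrt(C1 + c^2)


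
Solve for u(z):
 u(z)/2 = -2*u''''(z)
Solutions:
 u(z) = (C1*sin(z/2) + C2*cos(z/2))*exp(-z/2) + (C3*sin(z/2) + C4*cos(z/2))*exp(z/2)


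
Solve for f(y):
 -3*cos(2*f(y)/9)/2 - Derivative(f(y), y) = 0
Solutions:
 3*y/2 - 9*log(sin(2*f(y)/9) - 1)/4 + 9*log(sin(2*f(y)/9) + 1)/4 = C1


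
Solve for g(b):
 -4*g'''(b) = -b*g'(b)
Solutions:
 g(b) = C1 + Integral(C2*airyai(2^(1/3)*b/2) + C3*airybi(2^(1/3)*b/2), b)


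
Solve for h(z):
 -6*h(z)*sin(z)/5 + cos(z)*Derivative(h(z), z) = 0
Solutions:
 h(z) = C1/cos(z)^(6/5)


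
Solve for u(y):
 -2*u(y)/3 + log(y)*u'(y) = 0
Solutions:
 u(y) = C1*exp(2*li(y)/3)


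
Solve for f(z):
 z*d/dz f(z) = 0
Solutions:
 f(z) = C1


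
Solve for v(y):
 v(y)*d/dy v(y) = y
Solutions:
 v(y) = -sqrt(C1 + y^2)
 v(y) = sqrt(C1 + y^2)


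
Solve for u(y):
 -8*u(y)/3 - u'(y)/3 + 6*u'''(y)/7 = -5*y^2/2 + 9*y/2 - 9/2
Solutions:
 u(y) = C1*exp(-42^(1/3)*y*(42^(1/3)/(sqrt(46614) + 216)^(1/3) + (sqrt(46614) + 216)^(1/3))/36)*sin(14^(1/3)*3^(1/6)*y*(-3^(2/3)*(sqrt(46614) + 216)^(1/3) + 3*14^(1/3)/(sqrt(46614) + 216)^(1/3))/36) + C2*exp(-42^(1/3)*y*(42^(1/3)/(sqrt(46614) + 216)^(1/3) + (sqrt(46614) + 216)^(1/3))/36)*cos(14^(1/3)*3^(1/6)*y*(-3^(2/3)*(sqrt(46614) + 216)^(1/3) + 3*14^(1/3)/(sqrt(46614) + 216)^(1/3))/36) + C3*exp(42^(1/3)*y*(42^(1/3)/(sqrt(46614) + 216)^(1/3) + (sqrt(46614) + 216)^(1/3))/18) + 15*y^2/16 - 123*y/64 + 987/512


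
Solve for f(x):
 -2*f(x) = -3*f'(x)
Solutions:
 f(x) = C1*exp(2*x/3)


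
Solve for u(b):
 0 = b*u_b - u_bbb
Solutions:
 u(b) = C1 + Integral(C2*airyai(b) + C3*airybi(b), b)


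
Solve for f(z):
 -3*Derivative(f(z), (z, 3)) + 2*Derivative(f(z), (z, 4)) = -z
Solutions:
 f(z) = C1 + C2*z + C3*z^2 + C4*exp(3*z/2) + z^4/72 + z^3/27


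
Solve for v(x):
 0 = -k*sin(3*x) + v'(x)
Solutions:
 v(x) = C1 - k*cos(3*x)/3


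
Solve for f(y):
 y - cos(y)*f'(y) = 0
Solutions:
 f(y) = C1 + Integral(y/cos(y), y)


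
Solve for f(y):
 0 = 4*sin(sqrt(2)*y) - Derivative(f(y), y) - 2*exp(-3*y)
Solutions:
 f(y) = C1 - 2*sqrt(2)*cos(sqrt(2)*y) + 2*exp(-3*y)/3


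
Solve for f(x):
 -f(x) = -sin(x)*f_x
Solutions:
 f(x) = C1*sqrt(cos(x) - 1)/sqrt(cos(x) + 1)


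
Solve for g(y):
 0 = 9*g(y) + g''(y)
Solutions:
 g(y) = C1*sin(3*y) + C2*cos(3*y)


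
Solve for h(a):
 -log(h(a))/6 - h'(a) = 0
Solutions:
 li(h(a)) = C1 - a/6


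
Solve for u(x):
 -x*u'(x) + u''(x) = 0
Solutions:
 u(x) = C1 + C2*erfi(sqrt(2)*x/2)


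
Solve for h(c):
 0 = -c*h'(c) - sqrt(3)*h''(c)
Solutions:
 h(c) = C1 + C2*erf(sqrt(2)*3^(3/4)*c/6)


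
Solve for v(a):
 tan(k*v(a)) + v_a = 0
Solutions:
 v(a) = Piecewise((-asin(exp(C1*k - a*k))/k + pi/k, Ne(k, 0)), (nan, True))
 v(a) = Piecewise((asin(exp(C1*k - a*k))/k, Ne(k, 0)), (nan, True))


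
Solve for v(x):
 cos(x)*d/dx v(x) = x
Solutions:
 v(x) = C1 + Integral(x/cos(x), x)


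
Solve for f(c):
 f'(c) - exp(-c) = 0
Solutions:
 f(c) = C1 - exp(-c)


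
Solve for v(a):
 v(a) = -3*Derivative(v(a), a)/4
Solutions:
 v(a) = C1*exp(-4*a/3)


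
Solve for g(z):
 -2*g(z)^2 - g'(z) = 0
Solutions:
 g(z) = 1/(C1 + 2*z)


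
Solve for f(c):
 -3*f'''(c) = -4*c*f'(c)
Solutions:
 f(c) = C1 + Integral(C2*airyai(6^(2/3)*c/3) + C3*airybi(6^(2/3)*c/3), c)


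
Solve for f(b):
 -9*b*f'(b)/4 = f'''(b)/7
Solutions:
 f(b) = C1 + Integral(C2*airyai(-126^(1/3)*b/2) + C3*airybi(-126^(1/3)*b/2), b)


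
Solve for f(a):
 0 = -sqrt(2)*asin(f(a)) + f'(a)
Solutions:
 Integral(1/asin(_y), (_y, f(a))) = C1 + sqrt(2)*a


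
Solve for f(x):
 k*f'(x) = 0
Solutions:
 f(x) = C1


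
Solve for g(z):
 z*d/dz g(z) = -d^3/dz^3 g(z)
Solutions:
 g(z) = C1 + Integral(C2*airyai(-z) + C3*airybi(-z), z)


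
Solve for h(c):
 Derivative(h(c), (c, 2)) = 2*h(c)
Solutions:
 h(c) = C1*exp(-sqrt(2)*c) + C2*exp(sqrt(2)*c)


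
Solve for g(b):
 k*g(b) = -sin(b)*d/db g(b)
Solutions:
 g(b) = C1*exp(k*(-log(cos(b) - 1) + log(cos(b) + 1))/2)


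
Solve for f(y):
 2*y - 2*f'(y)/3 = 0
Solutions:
 f(y) = C1 + 3*y^2/2


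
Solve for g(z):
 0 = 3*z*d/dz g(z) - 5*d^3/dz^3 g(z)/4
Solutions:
 g(z) = C1 + Integral(C2*airyai(12^(1/3)*5^(2/3)*z/5) + C3*airybi(12^(1/3)*5^(2/3)*z/5), z)


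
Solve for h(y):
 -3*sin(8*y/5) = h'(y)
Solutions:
 h(y) = C1 + 15*cos(8*y/5)/8


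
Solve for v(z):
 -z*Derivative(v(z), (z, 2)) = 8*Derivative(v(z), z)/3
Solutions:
 v(z) = C1 + C2/z^(5/3)


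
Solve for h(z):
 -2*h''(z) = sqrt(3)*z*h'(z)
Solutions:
 h(z) = C1 + C2*erf(3^(1/4)*z/2)


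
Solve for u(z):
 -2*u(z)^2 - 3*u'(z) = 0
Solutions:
 u(z) = 3/(C1 + 2*z)


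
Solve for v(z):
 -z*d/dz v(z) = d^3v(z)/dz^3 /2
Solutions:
 v(z) = C1 + Integral(C2*airyai(-2^(1/3)*z) + C3*airybi(-2^(1/3)*z), z)


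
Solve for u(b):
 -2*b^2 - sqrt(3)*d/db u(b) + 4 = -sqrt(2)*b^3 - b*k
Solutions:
 u(b) = C1 + sqrt(6)*b^4/12 - 2*sqrt(3)*b^3/9 + sqrt(3)*b^2*k/6 + 4*sqrt(3)*b/3


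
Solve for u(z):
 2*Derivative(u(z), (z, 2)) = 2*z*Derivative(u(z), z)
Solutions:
 u(z) = C1 + C2*erfi(sqrt(2)*z/2)


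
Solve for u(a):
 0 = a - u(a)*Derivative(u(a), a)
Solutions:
 u(a) = -sqrt(C1 + a^2)
 u(a) = sqrt(C1 + a^2)


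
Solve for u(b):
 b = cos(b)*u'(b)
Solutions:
 u(b) = C1 + Integral(b/cos(b), b)


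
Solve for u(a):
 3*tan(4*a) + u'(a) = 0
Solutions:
 u(a) = C1 + 3*log(cos(4*a))/4


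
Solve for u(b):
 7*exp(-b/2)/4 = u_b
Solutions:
 u(b) = C1 - 7*exp(-b/2)/2


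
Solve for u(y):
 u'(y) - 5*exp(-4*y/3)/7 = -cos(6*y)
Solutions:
 u(y) = C1 - sin(6*y)/6 - 15*exp(-4*y/3)/28


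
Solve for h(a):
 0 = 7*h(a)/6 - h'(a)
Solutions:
 h(a) = C1*exp(7*a/6)


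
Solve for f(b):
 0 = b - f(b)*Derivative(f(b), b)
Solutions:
 f(b) = -sqrt(C1 + b^2)
 f(b) = sqrt(C1 + b^2)


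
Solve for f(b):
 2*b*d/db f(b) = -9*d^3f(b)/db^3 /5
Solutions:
 f(b) = C1 + Integral(C2*airyai(-30^(1/3)*b/3) + C3*airybi(-30^(1/3)*b/3), b)


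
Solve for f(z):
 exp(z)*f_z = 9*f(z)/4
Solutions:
 f(z) = C1*exp(-9*exp(-z)/4)


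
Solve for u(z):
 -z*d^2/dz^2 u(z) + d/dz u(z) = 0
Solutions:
 u(z) = C1 + C2*z^2


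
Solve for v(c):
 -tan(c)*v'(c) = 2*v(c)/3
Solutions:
 v(c) = C1/sin(c)^(2/3)


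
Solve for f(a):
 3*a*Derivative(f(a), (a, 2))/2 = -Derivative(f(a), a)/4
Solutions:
 f(a) = C1 + C2*a^(5/6)


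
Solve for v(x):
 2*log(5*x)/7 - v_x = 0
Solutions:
 v(x) = C1 + 2*x*log(x)/7 - 2*x/7 + 2*x*log(5)/7


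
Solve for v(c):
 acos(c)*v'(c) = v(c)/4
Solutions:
 v(c) = C1*exp(Integral(1/acos(c), c)/4)


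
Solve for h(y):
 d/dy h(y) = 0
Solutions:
 h(y) = C1


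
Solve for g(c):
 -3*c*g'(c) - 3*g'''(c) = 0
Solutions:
 g(c) = C1 + Integral(C2*airyai(-c) + C3*airybi(-c), c)


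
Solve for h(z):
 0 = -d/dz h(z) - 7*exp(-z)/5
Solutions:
 h(z) = C1 + 7*exp(-z)/5


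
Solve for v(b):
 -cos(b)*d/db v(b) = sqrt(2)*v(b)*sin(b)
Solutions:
 v(b) = C1*cos(b)^(sqrt(2))


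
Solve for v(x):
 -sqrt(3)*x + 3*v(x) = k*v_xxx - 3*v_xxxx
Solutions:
 v(x) = C1*exp(x*(k - sqrt(k^2 + 6*12^(1/3)*(k^2 + sqrt(k^4 - 768))^(1/3) + 48*18^(1/3)/(k^2 + sqrt(k^4 - 768))^(1/3)) - sqrt(2)*sqrt(-k^3/sqrt(k^2 + 6*12^(1/3)*(k^2 + sqrt(k^4 - 768))^(1/3) + 48*18^(1/3)/(k^2 + sqrt(k^4 - 768))^(1/3)) + k^2 - 3*12^(1/3)*(k^2 + sqrt(k^4 - 768))^(1/3) - 24*18^(1/3)/(k^2 + sqrt(k^4 - 768))^(1/3)))/12) + C2*exp(x*(k - sqrt(k^2 + 6*12^(1/3)*(k^2 + sqrt(k^4 - 768))^(1/3) + 48*18^(1/3)/(k^2 + sqrt(k^4 - 768))^(1/3)) + sqrt(2)*sqrt(-k^3/sqrt(k^2 + 6*12^(1/3)*(k^2 + sqrt(k^4 - 768))^(1/3) + 48*18^(1/3)/(k^2 + sqrt(k^4 - 768))^(1/3)) + k^2 - 3*12^(1/3)*(k^2 + sqrt(k^4 - 768))^(1/3) - 24*18^(1/3)/(k^2 + sqrt(k^4 - 768))^(1/3)))/12) + C3*exp(x*(k + sqrt(k^2 + 6*12^(1/3)*(k^2 + sqrt(k^4 - 768))^(1/3) + 48*18^(1/3)/(k^2 + sqrt(k^4 - 768))^(1/3)) - sqrt(2)*sqrt(k^3/sqrt(k^2 + 6*12^(1/3)*(k^2 + sqrt(k^4 - 768))^(1/3) + 48*18^(1/3)/(k^2 + sqrt(k^4 - 768))^(1/3)) + k^2 - 3*12^(1/3)*(k^2 + sqrt(k^4 - 768))^(1/3) - 24*18^(1/3)/(k^2 + sqrt(k^4 - 768))^(1/3)))/12) + C4*exp(x*(k + sqrt(k^2 + 6*12^(1/3)*(k^2 + sqrt(k^4 - 768))^(1/3) + 48*18^(1/3)/(k^2 + sqrt(k^4 - 768))^(1/3)) + sqrt(2)*sqrt(k^3/sqrt(k^2 + 6*12^(1/3)*(k^2 + sqrt(k^4 - 768))^(1/3) + 48*18^(1/3)/(k^2 + sqrt(k^4 - 768))^(1/3)) + k^2 - 3*12^(1/3)*(k^2 + sqrt(k^4 - 768))^(1/3) - 24*18^(1/3)/(k^2 + sqrt(k^4 - 768))^(1/3)))/12) + sqrt(3)*x/3


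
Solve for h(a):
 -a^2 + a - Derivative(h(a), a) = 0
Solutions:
 h(a) = C1 - a^3/3 + a^2/2


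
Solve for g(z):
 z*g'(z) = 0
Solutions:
 g(z) = C1


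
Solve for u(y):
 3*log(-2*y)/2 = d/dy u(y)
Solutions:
 u(y) = C1 + 3*y*log(-y)/2 + 3*y*(-1 + log(2))/2


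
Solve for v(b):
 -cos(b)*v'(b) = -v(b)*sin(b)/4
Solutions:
 v(b) = C1/cos(b)^(1/4)


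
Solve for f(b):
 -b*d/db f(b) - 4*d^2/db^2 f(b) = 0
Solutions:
 f(b) = C1 + C2*erf(sqrt(2)*b/4)


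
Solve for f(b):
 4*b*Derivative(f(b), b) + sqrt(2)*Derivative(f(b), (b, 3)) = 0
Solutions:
 f(b) = C1 + Integral(C2*airyai(-sqrt(2)*b) + C3*airybi(-sqrt(2)*b), b)


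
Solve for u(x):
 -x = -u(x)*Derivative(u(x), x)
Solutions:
 u(x) = -sqrt(C1 + x^2)
 u(x) = sqrt(C1 + x^2)


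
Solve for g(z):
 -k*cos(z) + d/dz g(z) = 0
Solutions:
 g(z) = C1 + k*sin(z)


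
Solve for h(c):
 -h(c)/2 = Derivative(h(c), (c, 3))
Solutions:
 h(c) = C3*exp(-2^(2/3)*c/2) + (C1*sin(2^(2/3)*sqrt(3)*c/4) + C2*cos(2^(2/3)*sqrt(3)*c/4))*exp(2^(2/3)*c/4)


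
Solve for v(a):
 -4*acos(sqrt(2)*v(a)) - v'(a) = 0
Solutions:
 Integral(1/acos(sqrt(2)*_y), (_y, v(a))) = C1 - 4*a


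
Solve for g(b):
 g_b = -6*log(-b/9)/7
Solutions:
 g(b) = C1 - 6*b*log(-b)/7 + 6*b*(1 + 2*log(3))/7


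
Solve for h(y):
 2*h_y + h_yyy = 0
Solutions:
 h(y) = C1 + C2*sin(sqrt(2)*y) + C3*cos(sqrt(2)*y)


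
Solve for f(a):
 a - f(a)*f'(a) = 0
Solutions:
 f(a) = -sqrt(C1 + a^2)
 f(a) = sqrt(C1 + a^2)


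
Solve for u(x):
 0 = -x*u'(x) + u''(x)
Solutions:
 u(x) = C1 + C2*erfi(sqrt(2)*x/2)


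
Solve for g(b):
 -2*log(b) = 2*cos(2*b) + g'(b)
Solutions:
 g(b) = C1 - 2*b*log(b) + 2*b - sin(2*b)


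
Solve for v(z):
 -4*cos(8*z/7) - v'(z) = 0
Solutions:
 v(z) = C1 - 7*sin(8*z/7)/2


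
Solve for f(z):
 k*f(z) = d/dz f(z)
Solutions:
 f(z) = C1*exp(k*z)


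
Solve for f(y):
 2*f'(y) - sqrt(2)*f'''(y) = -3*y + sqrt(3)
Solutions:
 f(y) = C1 + C2*exp(-2^(1/4)*y) + C3*exp(2^(1/4)*y) - 3*y^2/4 + sqrt(3)*y/2


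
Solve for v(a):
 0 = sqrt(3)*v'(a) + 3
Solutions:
 v(a) = C1 - sqrt(3)*a


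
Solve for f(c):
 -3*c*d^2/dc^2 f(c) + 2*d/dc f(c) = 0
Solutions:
 f(c) = C1 + C2*c^(5/3)


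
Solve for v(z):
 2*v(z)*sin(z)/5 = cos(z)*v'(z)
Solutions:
 v(z) = C1/cos(z)^(2/5)


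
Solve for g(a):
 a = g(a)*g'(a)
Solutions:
 g(a) = -sqrt(C1 + a^2)
 g(a) = sqrt(C1 + a^2)


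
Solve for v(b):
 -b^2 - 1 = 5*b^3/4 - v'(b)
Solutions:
 v(b) = C1 + 5*b^4/16 + b^3/3 + b


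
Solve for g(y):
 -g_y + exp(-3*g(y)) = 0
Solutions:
 g(y) = log(C1 + 3*y)/3
 g(y) = log((-3^(1/3) - 3^(5/6)*I)*(C1 + y)^(1/3)/2)
 g(y) = log((-3^(1/3) + 3^(5/6)*I)*(C1 + y)^(1/3)/2)


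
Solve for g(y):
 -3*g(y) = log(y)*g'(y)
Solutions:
 g(y) = C1*exp(-3*li(y))


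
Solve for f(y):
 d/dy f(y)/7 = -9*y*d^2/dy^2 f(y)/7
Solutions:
 f(y) = C1 + C2*y^(8/9)


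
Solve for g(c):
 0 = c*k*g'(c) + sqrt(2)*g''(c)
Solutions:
 g(c) = Piecewise((-2^(3/4)*sqrt(pi)*C1*erf(2^(1/4)*c*sqrt(k)/2)/(2*sqrt(k)) - C2, (k > 0) | (k < 0)), (-C1*c - C2, True))


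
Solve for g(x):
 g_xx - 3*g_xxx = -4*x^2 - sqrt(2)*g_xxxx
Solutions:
 g(x) = C1 + C2*x + C3*exp(sqrt(2)*x*(3 - sqrt(9 - 4*sqrt(2)))/4) + C4*exp(sqrt(2)*x*(sqrt(9 - 4*sqrt(2)) + 3)/4) - x^4/3 - 4*x^3 + 4*x^2*(-9 + sqrt(2))


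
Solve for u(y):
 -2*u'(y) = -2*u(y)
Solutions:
 u(y) = C1*exp(y)


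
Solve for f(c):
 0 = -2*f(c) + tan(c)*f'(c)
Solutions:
 f(c) = C1*sin(c)^2


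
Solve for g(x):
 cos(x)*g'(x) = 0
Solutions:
 g(x) = C1


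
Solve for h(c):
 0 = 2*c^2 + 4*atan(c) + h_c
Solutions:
 h(c) = C1 - 2*c^3/3 - 4*c*atan(c) + 2*log(c^2 + 1)


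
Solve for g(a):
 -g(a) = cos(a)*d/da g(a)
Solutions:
 g(a) = C1*sqrt(sin(a) - 1)/sqrt(sin(a) + 1)


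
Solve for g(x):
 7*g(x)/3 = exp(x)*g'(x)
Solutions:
 g(x) = C1*exp(-7*exp(-x)/3)


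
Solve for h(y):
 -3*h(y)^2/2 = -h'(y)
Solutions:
 h(y) = -2/(C1 + 3*y)


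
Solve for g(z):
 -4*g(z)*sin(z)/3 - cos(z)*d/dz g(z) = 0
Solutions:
 g(z) = C1*cos(z)^(4/3)


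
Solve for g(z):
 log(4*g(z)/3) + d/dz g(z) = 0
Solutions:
 Integral(1/(log(_y) - log(3) + 2*log(2)), (_y, g(z))) = C1 - z


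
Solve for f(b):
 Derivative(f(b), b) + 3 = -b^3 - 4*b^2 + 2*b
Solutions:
 f(b) = C1 - b^4/4 - 4*b^3/3 + b^2 - 3*b


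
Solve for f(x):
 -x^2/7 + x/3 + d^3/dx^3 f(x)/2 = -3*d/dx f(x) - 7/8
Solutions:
 f(x) = C1 + C2*sin(sqrt(6)*x) + C3*cos(sqrt(6)*x) + x^3/63 - x^2/18 - 155*x/504


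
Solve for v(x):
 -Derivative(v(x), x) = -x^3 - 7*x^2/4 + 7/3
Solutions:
 v(x) = C1 + x^4/4 + 7*x^3/12 - 7*x/3


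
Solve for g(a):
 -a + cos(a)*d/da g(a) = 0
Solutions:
 g(a) = C1 + Integral(a/cos(a), a)


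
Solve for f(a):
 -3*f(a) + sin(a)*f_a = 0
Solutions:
 f(a) = C1*(cos(a) - 1)^(3/2)/(cos(a) + 1)^(3/2)


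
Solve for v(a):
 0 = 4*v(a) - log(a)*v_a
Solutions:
 v(a) = C1*exp(4*li(a))


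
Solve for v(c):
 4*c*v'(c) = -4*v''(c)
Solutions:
 v(c) = C1 + C2*erf(sqrt(2)*c/2)


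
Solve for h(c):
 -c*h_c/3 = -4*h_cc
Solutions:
 h(c) = C1 + C2*erfi(sqrt(6)*c/12)


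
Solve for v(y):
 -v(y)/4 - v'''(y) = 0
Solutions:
 v(y) = C3*exp(-2^(1/3)*y/2) + (C1*sin(2^(1/3)*sqrt(3)*y/4) + C2*cos(2^(1/3)*sqrt(3)*y/4))*exp(2^(1/3)*y/4)


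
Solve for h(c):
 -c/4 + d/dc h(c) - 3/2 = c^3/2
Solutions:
 h(c) = C1 + c^4/8 + c^2/8 + 3*c/2


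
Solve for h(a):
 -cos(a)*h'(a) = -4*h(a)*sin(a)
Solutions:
 h(a) = C1/cos(a)^4


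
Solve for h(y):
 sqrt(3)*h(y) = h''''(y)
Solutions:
 h(y) = C1*exp(-3^(1/8)*y) + C2*exp(3^(1/8)*y) + C3*sin(3^(1/8)*y) + C4*cos(3^(1/8)*y)


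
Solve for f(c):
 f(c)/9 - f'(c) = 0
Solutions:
 f(c) = C1*exp(c/9)


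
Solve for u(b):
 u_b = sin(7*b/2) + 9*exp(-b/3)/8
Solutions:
 u(b) = C1 - 2*cos(7*b/2)/7 - 27*exp(-b/3)/8


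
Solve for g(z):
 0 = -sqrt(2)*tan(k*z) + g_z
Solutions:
 g(z) = C1 + sqrt(2)*Piecewise((-log(cos(k*z))/k, Ne(k, 0)), (0, True))


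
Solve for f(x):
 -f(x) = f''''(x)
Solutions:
 f(x) = (C1*sin(sqrt(2)*x/2) + C2*cos(sqrt(2)*x/2))*exp(-sqrt(2)*x/2) + (C3*sin(sqrt(2)*x/2) + C4*cos(sqrt(2)*x/2))*exp(sqrt(2)*x/2)


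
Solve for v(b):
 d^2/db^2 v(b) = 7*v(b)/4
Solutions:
 v(b) = C1*exp(-sqrt(7)*b/2) + C2*exp(sqrt(7)*b/2)


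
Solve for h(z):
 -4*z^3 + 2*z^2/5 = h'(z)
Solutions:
 h(z) = C1 - z^4 + 2*z^3/15


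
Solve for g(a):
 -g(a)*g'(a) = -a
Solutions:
 g(a) = -sqrt(C1 + a^2)
 g(a) = sqrt(C1 + a^2)


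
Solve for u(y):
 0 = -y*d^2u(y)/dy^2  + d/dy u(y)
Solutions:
 u(y) = C1 + C2*y^2


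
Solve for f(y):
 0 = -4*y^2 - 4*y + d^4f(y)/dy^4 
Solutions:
 f(y) = C1 + C2*y + C3*y^2 + C4*y^3 + y^6/90 + y^5/30


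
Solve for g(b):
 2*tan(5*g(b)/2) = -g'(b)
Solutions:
 g(b) = -2*asin(C1*exp(-5*b))/5 + 2*pi/5
 g(b) = 2*asin(C1*exp(-5*b))/5


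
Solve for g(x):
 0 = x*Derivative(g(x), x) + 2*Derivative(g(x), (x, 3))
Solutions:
 g(x) = C1 + Integral(C2*airyai(-2^(2/3)*x/2) + C3*airybi(-2^(2/3)*x/2), x)


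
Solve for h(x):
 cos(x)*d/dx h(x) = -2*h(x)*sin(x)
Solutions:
 h(x) = C1*cos(x)^2


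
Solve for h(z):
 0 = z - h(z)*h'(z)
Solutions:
 h(z) = -sqrt(C1 + z^2)
 h(z) = sqrt(C1 + z^2)


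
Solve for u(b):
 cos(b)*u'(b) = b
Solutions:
 u(b) = C1 + Integral(b/cos(b), b)


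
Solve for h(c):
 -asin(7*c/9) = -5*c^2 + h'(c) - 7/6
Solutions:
 h(c) = C1 + 5*c^3/3 - c*asin(7*c/9) + 7*c/6 - sqrt(81 - 49*c^2)/7


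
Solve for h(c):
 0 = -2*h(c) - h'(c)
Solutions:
 h(c) = C1*exp(-2*c)


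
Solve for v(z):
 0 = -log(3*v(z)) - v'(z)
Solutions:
 Integral(1/(log(_y) + log(3)), (_y, v(z))) = C1 - z


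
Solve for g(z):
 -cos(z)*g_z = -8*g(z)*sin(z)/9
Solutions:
 g(z) = C1/cos(z)^(8/9)


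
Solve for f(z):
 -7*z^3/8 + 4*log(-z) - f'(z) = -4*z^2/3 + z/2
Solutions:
 f(z) = C1 - 7*z^4/32 + 4*z^3/9 - z^2/4 + 4*z*log(-z) - 4*z


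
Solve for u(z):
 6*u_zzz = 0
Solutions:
 u(z) = C1 + C2*z + C3*z^2


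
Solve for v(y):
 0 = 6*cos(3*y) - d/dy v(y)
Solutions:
 v(y) = C1 + 2*sin(3*y)


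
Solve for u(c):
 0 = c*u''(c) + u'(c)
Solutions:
 u(c) = C1 + C2*log(c)


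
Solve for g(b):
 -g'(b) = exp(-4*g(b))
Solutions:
 g(b) = log(-I*(C1 - 4*b)^(1/4))
 g(b) = log(I*(C1 - 4*b)^(1/4))
 g(b) = log(-(C1 - 4*b)^(1/4))
 g(b) = log(C1 - 4*b)/4


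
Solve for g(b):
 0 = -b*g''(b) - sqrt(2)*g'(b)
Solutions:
 g(b) = C1 + C2*b^(1 - sqrt(2))


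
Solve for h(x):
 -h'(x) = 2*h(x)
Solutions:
 h(x) = C1*exp(-2*x)


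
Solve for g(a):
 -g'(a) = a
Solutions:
 g(a) = C1 - a^2/2


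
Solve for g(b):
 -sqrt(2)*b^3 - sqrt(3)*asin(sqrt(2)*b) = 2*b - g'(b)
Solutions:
 g(b) = C1 + sqrt(2)*b^4/4 + b^2 + sqrt(3)*(b*asin(sqrt(2)*b) + sqrt(2)*sqrt(1 - 2*b^2)/2)
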